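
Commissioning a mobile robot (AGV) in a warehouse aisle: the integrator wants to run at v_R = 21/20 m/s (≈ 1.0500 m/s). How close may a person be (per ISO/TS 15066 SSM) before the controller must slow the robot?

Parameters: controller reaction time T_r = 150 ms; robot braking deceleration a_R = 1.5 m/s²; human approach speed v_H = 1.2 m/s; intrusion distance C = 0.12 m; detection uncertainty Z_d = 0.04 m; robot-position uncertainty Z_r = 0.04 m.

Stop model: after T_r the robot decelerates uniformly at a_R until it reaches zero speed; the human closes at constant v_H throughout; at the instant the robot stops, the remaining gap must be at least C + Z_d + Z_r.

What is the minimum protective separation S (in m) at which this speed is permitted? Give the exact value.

S_min = 349/200 m = 1.7450 m

braking lasts T_s = (21/20)/(3/2) = 0.7000 s
robot in T_r: 1.0500·0.1500 = 0.1575 m
robot under decel: 1.0500²/(2·1.5000) = 0.3675 m
person approaches 1.2000·(0.1500+0.7000) = 1.0200 m
residual clearance needed = 0.1200+0.0400+0.0400 = 0.2000 m
S_min ≈ 0.1575+0.3675+1.0200+0.2000  ⇒  S_min = 349/200 m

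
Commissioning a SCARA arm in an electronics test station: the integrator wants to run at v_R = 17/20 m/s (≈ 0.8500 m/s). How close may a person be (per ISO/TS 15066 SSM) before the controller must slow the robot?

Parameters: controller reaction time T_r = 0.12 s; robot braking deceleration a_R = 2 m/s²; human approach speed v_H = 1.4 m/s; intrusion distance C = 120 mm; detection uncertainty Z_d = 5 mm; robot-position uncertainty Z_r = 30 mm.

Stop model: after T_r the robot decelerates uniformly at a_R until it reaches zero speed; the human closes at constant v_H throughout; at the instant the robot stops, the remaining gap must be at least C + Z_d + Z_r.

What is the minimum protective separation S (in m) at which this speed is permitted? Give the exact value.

stop time T_s = (17/20)/2 = 0.4250 s
reaction-phase robot travel = 0.8500·0.1200 = 0.1020 m
braking distance = 0.8500²/(2·2.0000) = 0.1806 m
human closes 1.4000·0.5450 = 0.7630 m
residual clearance needed = 0.1200+0.0050+0.0300 = 0.1550 m
S_min ≈ 0.1020+0.1806+0.7630+0.1550  ⇒  S_min = 1921/1600 m

S_min = 1921/1600 m = 1.2006 m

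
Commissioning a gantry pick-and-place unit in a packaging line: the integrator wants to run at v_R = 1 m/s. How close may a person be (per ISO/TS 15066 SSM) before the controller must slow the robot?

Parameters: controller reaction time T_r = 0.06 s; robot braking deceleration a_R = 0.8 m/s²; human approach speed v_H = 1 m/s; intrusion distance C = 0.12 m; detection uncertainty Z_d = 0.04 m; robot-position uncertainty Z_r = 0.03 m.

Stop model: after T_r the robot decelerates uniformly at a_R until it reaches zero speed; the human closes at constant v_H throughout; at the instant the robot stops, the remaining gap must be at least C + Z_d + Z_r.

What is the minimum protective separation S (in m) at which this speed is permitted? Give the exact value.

S_min = 437/200 m = 2.1850 m

T_s = v_R/a_R = 1/(4/5) = 1.2500 s
robot covers v_R·T_r = 1.0000·0.0600 = 0.0600 m before braking
robot covers 1.0000·1.2500 − ½·0.8000·1.2500² = 0.6250 m while stopping
human closes 1.0000·1.3100 = 1.3100 m
C+Z_d+Z_r = 0.1200+0.0400+0.0300 = 0.1900 m
S_min ≈ 0.0600+0.6250+1.3100+0.1900  ⇒  S_min = 437/200 m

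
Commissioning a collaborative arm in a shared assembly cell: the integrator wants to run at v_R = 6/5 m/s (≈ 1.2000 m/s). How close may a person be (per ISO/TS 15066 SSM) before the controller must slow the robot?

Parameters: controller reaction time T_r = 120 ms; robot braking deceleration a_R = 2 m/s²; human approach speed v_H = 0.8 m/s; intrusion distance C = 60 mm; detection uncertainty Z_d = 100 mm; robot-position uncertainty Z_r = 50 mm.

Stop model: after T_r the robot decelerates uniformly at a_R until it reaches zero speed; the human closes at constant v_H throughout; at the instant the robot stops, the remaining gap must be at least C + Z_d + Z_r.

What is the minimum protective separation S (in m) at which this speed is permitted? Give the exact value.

S_min = 129/100 m = 1.2900 m

T_s = v_R/a_R = (6/5)/2 = 0.6000 s
reaction-phase robot travel = 1.2000·0.1200 = 0.1440 m
robot under decel: 1.2000²/(2·2.0000) = 0.3600 m
person approaches 0.8000·(0.1200+0.6000) = 0.5760 m
C+Z_d+Z_r = 0.0600+0.1000+0.0500 = 0.2100 m
S_min ≈ 0.1440+0.3600+0.5760+0.2100  ⇒  S_min = 129/100 m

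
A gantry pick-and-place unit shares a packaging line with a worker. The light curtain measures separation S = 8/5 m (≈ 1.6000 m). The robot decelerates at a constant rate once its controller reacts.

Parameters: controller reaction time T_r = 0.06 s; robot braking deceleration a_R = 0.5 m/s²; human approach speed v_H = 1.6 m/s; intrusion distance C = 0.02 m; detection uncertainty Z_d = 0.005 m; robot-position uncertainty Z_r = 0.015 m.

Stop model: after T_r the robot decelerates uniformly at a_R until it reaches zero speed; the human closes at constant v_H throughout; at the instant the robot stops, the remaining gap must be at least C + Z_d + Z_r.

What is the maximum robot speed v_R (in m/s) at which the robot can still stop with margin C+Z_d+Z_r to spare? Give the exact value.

v_R_max = 2/5 m/s = 0.4000 m/s

collect terms ⇒ (1)·v_R² + (163/50)·v_R + (-183/125) = 0
  disc = (163/50)² − 4·(1)·(-183/125) = 41209/2500 ; √disc = 203/50
  v_R = (−(163/50) + 203/50) / (2·(1)) = 2/5 m/s
check:
braking lasts T_s = (2/5)/(1/2) = 0.8000 s
robot covers v_R·T_r = 0.4000·0.0600 = 0.0240 m before braking
robot covers 0.4000·0.8000 − ½·0.5000·0.8000² = 0.1600 m while stopping
person approaches 1.6000·(0.0600+0.8000) = 1.3760 m
residual clearance needed = 0.0200+0.0050+0.0150 = 0.0400 m
sum ≈ 0.0240+0.1600+1.3760+0.0400 ≈ 1.6000 m = S ✓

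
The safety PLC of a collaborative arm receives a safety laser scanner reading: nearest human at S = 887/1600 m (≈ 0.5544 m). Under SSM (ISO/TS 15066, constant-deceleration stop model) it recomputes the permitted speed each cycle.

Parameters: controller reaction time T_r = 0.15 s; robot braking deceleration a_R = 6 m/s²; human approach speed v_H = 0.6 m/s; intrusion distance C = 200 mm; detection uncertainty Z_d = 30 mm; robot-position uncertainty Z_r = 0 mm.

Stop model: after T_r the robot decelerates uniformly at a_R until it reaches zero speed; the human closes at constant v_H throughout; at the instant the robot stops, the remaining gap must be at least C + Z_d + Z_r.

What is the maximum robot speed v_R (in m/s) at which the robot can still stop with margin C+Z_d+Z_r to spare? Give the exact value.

at the boundary: (1/12)·v² + (1/4)·v + (-15/64) = 0
  disc = (1/4)² − 4·(1/12)·(-15/64) = 9/64 ; √disc = 3/8
  v_R = (−(1/4) + 3/8) / (2·(1/12)) = 3/4 m/s
check:
T_s = v_R/a_R = (3/4)/6 = 0.1250 s
robot in T_r: 0.7500·0.1500 = 0.1125 m
robot under decel: 0.7500²/(2·6.0000) = 0.0469 m
person approaches 0.6000·(0.1500+0.1250) = 0.1650 m
margins: 0.2000+0.0300+0.0000 = 0.2300 m
sum ≈ 0.1125+0.0469+0.1650+0.2300 ≈ 0.5544 m = S ✓

v_R_max = 3/4 m/s = 0.7500 m/s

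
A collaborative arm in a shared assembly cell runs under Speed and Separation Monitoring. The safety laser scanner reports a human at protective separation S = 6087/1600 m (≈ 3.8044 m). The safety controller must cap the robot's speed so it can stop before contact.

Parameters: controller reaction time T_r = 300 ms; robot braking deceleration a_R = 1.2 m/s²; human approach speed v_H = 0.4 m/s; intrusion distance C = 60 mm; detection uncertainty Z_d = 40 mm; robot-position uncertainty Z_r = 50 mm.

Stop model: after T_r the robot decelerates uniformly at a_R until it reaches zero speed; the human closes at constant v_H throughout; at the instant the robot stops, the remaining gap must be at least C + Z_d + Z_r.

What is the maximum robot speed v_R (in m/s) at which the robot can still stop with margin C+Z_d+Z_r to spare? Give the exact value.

v_R_max = 9/4 m/s = 2.2500 m/s

at the boundary: (5/12)·v² + (19/30)·v + (-1131/320) = 0
  disc = (19/30)² − 4·(5/12)·(-1131/320) = 90601/14400 ; √disc = 301/120
  v_R = (−(19/30) + 301/120) / (2·(5/12)) = 9/4 m/s
check:
T_s = v_R/a_R = (9/4)/(6/5) = 1.8750 s
robot in T_r: 2.2500·0.3000 = 0.6750 m
robot under decel: 2.2500²/(2·1.2000) = 2.1094 m
human over T_r+T_s: 0.4000·(0.3000+1.8750) = 0.8700 m
residual clearance needed = 0.0600+0.0400+0.0500 = 0.1500 m
sum ≈ 0.6750+2.1094+0.8700+0.1500 ≈ 3.8044 m = S ✓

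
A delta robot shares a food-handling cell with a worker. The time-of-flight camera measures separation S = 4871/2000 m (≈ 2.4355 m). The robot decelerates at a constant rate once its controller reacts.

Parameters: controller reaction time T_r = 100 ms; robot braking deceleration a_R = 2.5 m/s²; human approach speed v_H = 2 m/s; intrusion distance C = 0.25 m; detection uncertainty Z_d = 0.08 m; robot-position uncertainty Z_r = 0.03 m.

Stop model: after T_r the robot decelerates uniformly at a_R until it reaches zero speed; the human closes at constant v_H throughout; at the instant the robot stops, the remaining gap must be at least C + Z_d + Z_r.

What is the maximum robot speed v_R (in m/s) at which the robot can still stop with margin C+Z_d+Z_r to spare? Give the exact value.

v_R_max = 31/20 m/s = 1.5500 m/s

quadratic (1/5)·v² + (9/10)·v + (-3751/2000) = 0
  disc = (9/10)² − 4·(1/5)·(-3751/2000) = 1444/625 ; √disc = 38/25
  v_R = (−(9/10) + 38/25) / (2·(1/5)) = 31/20 m/s
check:
braking lasts T_s = (31/20)/(5/2) = 0.6200 s
robot in T_r: 1.5500·0.1000 = 0.1550 m
robot covers 1.5500·0.6200 − ½·2.5000·0.6200² = 0.4805 m while stopping
person approaches 2.0000·(0.1000+0.6200) = 1.4400 m
residual clearance needed = 0.2500+0.0800+0.0300 = 0.3600 m
sum ≈ 0.1550+0.4805+1.4400+0.3600 ≈ 2.4355 m = S ✓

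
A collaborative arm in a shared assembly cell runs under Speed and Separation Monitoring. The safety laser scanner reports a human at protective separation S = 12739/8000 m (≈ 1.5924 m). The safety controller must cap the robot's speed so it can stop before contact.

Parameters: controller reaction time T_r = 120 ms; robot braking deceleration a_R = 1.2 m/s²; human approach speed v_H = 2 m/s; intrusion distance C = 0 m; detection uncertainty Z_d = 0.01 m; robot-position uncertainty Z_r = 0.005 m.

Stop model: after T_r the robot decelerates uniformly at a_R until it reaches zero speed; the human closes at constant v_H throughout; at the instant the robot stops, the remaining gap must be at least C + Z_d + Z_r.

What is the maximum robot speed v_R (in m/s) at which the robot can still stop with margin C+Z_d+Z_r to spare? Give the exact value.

v_R_max = 13/20 m/s = 0.6500 m/s

at the boundary: (5/12)·v² + (134/75)·v + (-10699/8000) = 0
  disc = (134/75)² − 4·(5/12)·(-10699/8000) = 1951609/360000 ; √disc = 1397/600
  v_R = (−(134/75) + 1397/600) / (2·(5/12)) = 13/20 m/s
check:
stop time T_s = (13/20)/(6/5) = 0.5417 s
reaction-phase robot travel = 0.6500·0.1200 = 0.0780 m
braking distance = 0.6500²/(2·1.2000) = 0.1760 m
human over T_r+T_s: 2.0000·(0.1200+0.5417) = 1.3233 m
residual clearance needed = 0.0000+0.0100+0.0050 = 0.0150 m
sum ≈ 0.0780+0.1760+1.3233+0.0150 ≈ 1.5924 m = S ✓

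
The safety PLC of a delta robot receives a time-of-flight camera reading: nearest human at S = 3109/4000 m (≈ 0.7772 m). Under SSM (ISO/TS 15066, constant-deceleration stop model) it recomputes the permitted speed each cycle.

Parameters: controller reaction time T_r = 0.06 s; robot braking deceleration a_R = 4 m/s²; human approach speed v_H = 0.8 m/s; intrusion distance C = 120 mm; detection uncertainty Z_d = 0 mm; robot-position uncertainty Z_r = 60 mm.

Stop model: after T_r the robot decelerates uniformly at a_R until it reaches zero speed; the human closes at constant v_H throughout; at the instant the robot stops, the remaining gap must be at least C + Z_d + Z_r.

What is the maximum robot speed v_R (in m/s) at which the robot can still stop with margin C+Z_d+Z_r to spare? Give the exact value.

v_R_max = 13/10 m/s = 1.3000 m/s

quadratic (1/8)·v² + (13/50)·v + (-2197/4000) = 0
  disc = (13/50)² − 4·(1/8)·(-2197/4000) = 13689/40000 ; √disc = 117/200
  v_R = (−(13/50) + 117/200) / (2·(1/8)) = 13/10 m/s
check:
stop time T_s = (13/10)/4 = 0.3250 s
robot in T_r: 1.3000·0.0600 = 0.0780 m
braking distance = 1.3000²/(2·4.0000) = 0.2112 m
human closes 0.8000·0.3850 = 0.3080 m
residual clearance needed = 0.1200+0.0000+0.0600 = 0.1800 m
sum ≈ 0.0780+0.2112+0.3080+0.1800 ≈ 0.7772 m = S ✓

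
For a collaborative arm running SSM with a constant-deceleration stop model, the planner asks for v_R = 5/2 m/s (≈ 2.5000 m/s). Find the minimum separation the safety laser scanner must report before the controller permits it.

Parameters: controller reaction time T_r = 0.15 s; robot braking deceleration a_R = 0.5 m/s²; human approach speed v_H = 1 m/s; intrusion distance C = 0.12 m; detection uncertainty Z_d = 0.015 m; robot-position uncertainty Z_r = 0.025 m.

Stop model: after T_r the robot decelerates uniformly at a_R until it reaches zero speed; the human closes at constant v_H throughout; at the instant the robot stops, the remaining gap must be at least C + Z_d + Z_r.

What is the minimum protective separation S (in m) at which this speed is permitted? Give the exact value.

S_min = 2387/200 m = 11.9350 m

braking lasts T_s = (5/2)/(1/2) = 5.0000 s
robot covers v_R·T_r = 2.5000·0.1500 = 0.3750 m before braking
robot under decel: 2.5000²/(2·0.5000) = 6.2500 m
person approaches 1.0000·(0.1500+5.0000) = 5.1500 m
margins: 0.1200+0.0150+0.0250 = 0.1600 m
S_min ≈ 0.3750+6.2500+5.1500+0.1600  ⇒  S_min = 2387/200 m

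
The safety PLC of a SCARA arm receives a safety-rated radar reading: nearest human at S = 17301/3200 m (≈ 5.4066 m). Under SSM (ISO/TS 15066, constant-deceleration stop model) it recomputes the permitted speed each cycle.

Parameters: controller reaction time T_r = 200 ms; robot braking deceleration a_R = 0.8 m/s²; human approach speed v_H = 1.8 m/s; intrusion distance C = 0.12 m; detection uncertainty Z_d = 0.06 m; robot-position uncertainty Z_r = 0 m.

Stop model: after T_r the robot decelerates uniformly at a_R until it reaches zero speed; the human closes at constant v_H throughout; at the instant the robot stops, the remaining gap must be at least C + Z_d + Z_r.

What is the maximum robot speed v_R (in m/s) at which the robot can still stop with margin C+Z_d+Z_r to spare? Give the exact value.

collect terms ⇒ (5/8)·v_R² + (49/20)·v_R + (-15573/3200) = 0
  disc = (49/20)² − 4·(5/8)·(-15573/3200) = 116281/6400 ; √disc = 341/80
  v_R = (−(49/20) + 341/80) / (2·(5/8)) = 29/20 m/s
check:
braking lasts T_s = (29/20)/(4/5) = 1.8125 s
robot covers v_R·T_r = 1.4500·0.2000 = 0.2900 m before braking
braking distance = 1.4500²/(2·0.8000) = 1.3141 m
person approaches 1.8000·(0.2000+1.8125) = 3.6225 m
C+Z_d+Z_r = 0.1200+0.0600+0.0000 = 0.1800 m
sum ≈ 0.2900+1.3141+3.6225+0.1800 ≈ 5.4066 m = S ✓

v_R_max = 29/20 m/s = 1.4500 m/s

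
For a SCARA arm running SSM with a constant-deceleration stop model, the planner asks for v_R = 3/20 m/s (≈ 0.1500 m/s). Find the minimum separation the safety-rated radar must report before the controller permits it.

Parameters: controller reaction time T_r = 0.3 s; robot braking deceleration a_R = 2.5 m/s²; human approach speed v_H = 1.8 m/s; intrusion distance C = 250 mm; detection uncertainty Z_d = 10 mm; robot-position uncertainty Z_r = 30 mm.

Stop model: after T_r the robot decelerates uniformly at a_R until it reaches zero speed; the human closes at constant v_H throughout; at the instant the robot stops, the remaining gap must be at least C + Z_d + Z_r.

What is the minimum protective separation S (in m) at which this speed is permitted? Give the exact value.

stop time T_s = (3/20)/(5/2) = 0.0600 s
reaction-phase robot travel = 0.1500·0.3000 = 0.0450 m
braking distance = 0.1500²/(2·2.5000) = 0.0045 m
human over T_r+T_s: 1.8000·(0.3000+0.0600) = 0.6480 m
margins: 0.2500+0.0100+0.0300 = 0.2900 m
S_min ≈ 0.0450+0.0045+0.6480+0.2900  ⇒  S_min = 79/80 m

S_min = 79/80 m = 0.9875 m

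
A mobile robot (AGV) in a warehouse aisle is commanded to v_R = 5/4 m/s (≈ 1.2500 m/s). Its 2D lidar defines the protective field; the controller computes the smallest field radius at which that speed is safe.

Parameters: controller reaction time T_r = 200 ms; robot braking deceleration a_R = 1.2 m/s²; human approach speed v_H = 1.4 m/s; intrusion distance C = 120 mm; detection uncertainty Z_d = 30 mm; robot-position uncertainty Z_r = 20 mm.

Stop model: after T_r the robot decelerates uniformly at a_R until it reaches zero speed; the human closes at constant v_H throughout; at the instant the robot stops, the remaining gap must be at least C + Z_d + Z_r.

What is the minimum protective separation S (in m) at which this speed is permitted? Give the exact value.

S_min = 899/320 m = 2.8094 m

T_s = v_R/a_R = (5/4)/(6/5) = 1.0417 s
robot covers v_R·T_r = 1.2500·0.2000 = 0.2500 m before braking
robot under decel: 1.2500²/(2·1.2000) = 0.6510 m
person approaches 1.4000·(0.2000+1.0417) = 1.7383 m
margins: 0.1200+0.0300+0.0200 = 0.1700 m
S_min ≈ 0.2500+0.6510+1.7383+0.1700  ⇒  S_min = 899/320 m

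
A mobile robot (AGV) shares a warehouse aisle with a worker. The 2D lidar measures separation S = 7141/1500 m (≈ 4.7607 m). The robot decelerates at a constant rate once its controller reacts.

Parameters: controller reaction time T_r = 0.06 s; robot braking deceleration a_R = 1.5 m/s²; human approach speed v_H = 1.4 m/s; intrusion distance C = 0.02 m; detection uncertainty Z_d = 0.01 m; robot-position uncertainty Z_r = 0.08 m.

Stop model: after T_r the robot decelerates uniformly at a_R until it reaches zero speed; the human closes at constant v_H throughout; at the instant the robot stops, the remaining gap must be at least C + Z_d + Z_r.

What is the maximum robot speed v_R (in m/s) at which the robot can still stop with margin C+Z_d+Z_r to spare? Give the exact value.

quadratic (1/3)·v² + (149/150)·v + (-137/30) = 0
  disc = (149/150)² − 4·(1/3)·(-137/30) = 17689/2500 ; √disc = 133/50
  v_R = (−(149/150) + 133/50) / (2·(1/3)) = 5/2 m/s
check:
braking lasts T_s = (5/2)/(3/2) = 1.6667 s
robot covers v_R·T_r = 2.5000·0.0600 = 0.1500 m before braking
braking distance = 2.5000²/(2·1.5000) = 2.0833 m
human over T_r+T_s: 1.4000·(0.0600+1.6667) = 2.4173 m
margins: 0.0200+0.0100+0.0800 = 0.1100 m
sum ≈ 0.1500+2.0833+2.4173+0.1100 ≈ 4.7607 m = S ✓

v_R_max = 5/2 m/s = 2.5000 m/s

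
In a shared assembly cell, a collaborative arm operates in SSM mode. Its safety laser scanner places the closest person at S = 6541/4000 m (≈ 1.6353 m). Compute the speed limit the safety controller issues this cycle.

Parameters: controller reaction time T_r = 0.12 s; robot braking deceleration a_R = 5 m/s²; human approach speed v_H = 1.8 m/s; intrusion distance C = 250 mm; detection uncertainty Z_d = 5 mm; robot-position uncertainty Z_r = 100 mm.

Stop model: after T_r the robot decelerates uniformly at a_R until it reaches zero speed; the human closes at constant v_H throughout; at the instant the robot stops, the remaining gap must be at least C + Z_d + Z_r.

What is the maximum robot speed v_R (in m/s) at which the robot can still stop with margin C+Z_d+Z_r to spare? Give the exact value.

quadratic (1/10)·v² + (12/25)·v + (-4257/4000) = 0
  disc = (12/25)² − 4·(1/10)·(-4257/4000) = 6561/10000 ; √disc = 81/100
  v_R = (−(12/25) + 81/100) / (2·(1/10)) = 33/20 m/s
check:
T_s = v_R/a_R = (33/20)/5 = 0.3300 s
reaction-phase robot travel = 1.6500·0.1200 = 0.1980 m
robot under decel: 1.6500²/(2·5.0000) = 0.2722 m
human over T_r+T_s: 1.8000·(0.1200+0.3300) = 0.8100 m
C+Z_d+Z_r = 0.2500+0.0050+0.1000 = 0.3550 m
sum ≈ 0.1980+0.2722+0.8100+0.3550 ≈ 1.6353 m = S ✓

v_R_max = 33/20 m/s = 1.6500 m/s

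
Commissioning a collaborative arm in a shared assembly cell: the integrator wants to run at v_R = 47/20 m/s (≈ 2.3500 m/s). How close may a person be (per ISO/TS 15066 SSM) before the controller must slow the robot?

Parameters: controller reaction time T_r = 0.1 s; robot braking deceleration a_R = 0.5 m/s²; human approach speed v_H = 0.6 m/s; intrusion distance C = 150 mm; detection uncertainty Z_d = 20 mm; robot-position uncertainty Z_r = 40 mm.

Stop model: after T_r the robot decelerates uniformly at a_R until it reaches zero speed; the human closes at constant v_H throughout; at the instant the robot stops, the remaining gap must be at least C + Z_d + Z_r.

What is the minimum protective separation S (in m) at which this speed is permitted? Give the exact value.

S_min = 3539/400 m = 8.8475 m

braking lasts T_s = (47/20)/(1/2) = 4.7000 s
reaction-phase robot travel = 2.3500·0.1000 = 0.2350 m
robot under decel: 2.3500²/(2·0.5000) = 5.5225 m
human over T_r+T_s: 0.6000·(0.1000+4.7000) = 2.8800 m
margins: 0.1500+0.0200+0.0400 = 0.2100 m
S_min ≈ 0.2350+5.5225+2.8800+0.2100  ⇒  S_min = 3539/400 m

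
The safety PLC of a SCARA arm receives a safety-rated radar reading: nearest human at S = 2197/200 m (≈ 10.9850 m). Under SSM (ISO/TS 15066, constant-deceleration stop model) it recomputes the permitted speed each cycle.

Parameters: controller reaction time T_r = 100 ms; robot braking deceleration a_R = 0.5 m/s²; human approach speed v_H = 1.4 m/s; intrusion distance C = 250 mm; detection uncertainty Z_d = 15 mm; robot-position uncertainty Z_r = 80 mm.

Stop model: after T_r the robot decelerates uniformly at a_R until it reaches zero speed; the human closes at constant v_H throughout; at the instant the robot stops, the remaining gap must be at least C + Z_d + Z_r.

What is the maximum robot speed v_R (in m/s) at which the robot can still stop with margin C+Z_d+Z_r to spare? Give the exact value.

quadratic (1)·v² + (29/10)·v + (-21/2) = 0
  disc = (29/10)² − 4·(1)·(-21/2) = 5041/100 ; √disc = 71/10
  v_R = (−(29/10) + 71/10) / (2·(1)) = 21/10 m/s
check:
braking lasts T_s = (21/10)/(1/2) = 4.2000 s
robot covers v_R·T_r = 2.1000·0.1000 = 0.2100 m before braking
robot covers 2.1000·4.2000 − ½·0.5000·4.2000² = 4.4100 m while stopping
human closes 1.4000·4.3000 = 6.0200 m
residual clearance needed = 0.2500+0.0150+0.0800 = 0.3450 m
sum ≈ 0.2100+4.4100+6.0200+0.3450 ≈ 10.9850 m = S ✓

v_R_max = 21/10 m/s = 2.1000 m/s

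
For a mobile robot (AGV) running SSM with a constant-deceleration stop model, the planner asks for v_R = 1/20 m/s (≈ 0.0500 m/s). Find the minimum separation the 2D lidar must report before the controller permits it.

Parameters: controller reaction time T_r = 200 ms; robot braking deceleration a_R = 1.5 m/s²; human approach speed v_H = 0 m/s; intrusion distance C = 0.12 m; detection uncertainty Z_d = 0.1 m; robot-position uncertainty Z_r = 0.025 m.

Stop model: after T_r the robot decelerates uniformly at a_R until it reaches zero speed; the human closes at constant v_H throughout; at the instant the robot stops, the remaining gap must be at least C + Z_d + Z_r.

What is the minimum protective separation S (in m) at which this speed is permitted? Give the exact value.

T_s = v_R/a_R = (1/20)/(3/2) = 0.0333 s
reaction-phase robot travel = 0.0500·0.2000 = 0.0100 m
robot covers 0.0500·0.0333 − ½·1.5000·0.0333² = 0.0008 m while stopping
person approaches 0.0000·(0.2000+0.0333) = 0.0000 m
residual clearance needed = 0.1200+0.1000+0.0250 = 0.2450 m
S_min ≈ 0.0100+0.0008+0.0000+0.2450  ⇒  S_min = 307/1200 m

S_min = 307/1200 m = 0.2558 m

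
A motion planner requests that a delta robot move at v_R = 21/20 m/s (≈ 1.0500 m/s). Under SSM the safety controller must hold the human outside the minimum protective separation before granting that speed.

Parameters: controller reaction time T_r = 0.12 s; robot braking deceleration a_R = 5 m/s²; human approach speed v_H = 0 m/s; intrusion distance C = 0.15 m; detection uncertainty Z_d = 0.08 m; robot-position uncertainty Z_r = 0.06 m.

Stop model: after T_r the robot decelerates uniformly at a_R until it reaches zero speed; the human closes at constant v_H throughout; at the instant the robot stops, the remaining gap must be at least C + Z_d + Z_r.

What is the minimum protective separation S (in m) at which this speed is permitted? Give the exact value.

stop time T_s = (21/20)/5 = 0.2100 s
robot in T_r: 1.0500·0.1200 = 0.1260 m
braking distance = 1.0500²/(2·5.0000) = 0.1103 m
human over T_r+T_s: 0.0000·(0.1200+0.2100) = 0.0000 m
residual clearance needed = 0.1500+0.0800+0.0600 = 0.2900 m
S_min ≈ 0.1260+0.1103+0.0000+0.2900  ⇒  S_min = 421/800 m

S_min = 421/800 m = 0.5262 m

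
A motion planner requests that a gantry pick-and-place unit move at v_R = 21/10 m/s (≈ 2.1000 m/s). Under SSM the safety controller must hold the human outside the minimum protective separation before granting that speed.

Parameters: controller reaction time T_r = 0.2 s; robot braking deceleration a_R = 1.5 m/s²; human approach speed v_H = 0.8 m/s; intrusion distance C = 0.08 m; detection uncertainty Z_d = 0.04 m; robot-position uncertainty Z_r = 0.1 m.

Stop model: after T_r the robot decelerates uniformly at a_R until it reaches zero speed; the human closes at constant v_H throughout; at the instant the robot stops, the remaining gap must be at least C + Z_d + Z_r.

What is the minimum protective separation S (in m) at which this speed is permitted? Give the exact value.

S_min = 339/100 m = 3.3900 m

T_s = v_R/a_R = (21/10)/(3/2) = 1.4000 s
robot in T_r: 2.1000·0.2000 = 0.4200 m
robot under decel: 2.1000²/(2·1.5000) = 1.4700 m
person approaches 0.8000·(0.2000+1.4000) = 1.2800 m
residual clearance needed = 0.0800+0.0400+0.1000 = 0.2200 m
S_min ≈ 0.4200+1.4700+1.2800+0.2200  ⇒  S_min = 339/100 m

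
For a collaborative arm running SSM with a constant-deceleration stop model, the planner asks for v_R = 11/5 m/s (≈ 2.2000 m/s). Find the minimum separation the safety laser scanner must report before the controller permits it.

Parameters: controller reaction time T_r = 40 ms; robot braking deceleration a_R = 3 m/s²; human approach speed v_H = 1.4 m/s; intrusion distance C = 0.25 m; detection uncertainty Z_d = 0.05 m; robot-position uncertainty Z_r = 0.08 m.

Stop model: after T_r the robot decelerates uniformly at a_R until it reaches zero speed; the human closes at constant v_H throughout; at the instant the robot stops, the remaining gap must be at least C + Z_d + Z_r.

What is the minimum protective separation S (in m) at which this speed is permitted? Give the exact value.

S_min = 884/375 m = 2.3573 m

stop time T_s = (11/5)/3 = 0.7333 s
robot covers v_R·T_r = 2.2000·0.0400 = 0.0880 m before braking
braking distance = 2.2000²/(2·3.0000) = 0.8067 m
human over T_r+T_s: 1.4000·(0.0400+0.7333) = 1.0827 m
margins: 0.2500+0.0500+0.0800 = 0.3800 m
S_min ≈ 0.0880+0.8067+1.0827+0.3800  ⇒  S_min = 884/375 m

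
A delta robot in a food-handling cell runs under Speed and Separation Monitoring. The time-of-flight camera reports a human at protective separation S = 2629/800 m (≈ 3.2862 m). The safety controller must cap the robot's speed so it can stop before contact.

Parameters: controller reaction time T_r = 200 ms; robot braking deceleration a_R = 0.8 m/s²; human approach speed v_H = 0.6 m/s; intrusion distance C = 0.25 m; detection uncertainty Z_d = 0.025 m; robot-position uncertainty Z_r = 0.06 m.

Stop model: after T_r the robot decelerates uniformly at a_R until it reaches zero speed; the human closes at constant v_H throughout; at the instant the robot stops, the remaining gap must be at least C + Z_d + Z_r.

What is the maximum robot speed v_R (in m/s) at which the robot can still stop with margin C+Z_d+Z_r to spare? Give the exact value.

quadratic (5/8)·v² + (19/20)·v + (-453/160) = 0
  disc = (19/20)² − 4·(5/8)·(-453/160) = 12769/1600 ; √disc = 113/40
  v_R = (−(19/20) + 113/40) / (2·(5/8)) = 3/2 m/s
check:
stop time T_s = (3/2)/(4/5) = 1.8750 s
robot in T_r: 1.5000·0.2000 = 0.3000 m
robot covers 1.5000·1.8750 − ½·0.8000·1.8750² = 1.4062 m while stopping
person approaches 0.6000·(0.2000+1.8750) = 1.2450 m
margins: 0.2500+0.0250+0.0600 = 0.3350 m
sum ≈ 0.3000+1.4062+1.2450+0.3350 ≈ 3.2862 m = S ✓

v_R_max = 3/2 m/s = 1.5000 m/s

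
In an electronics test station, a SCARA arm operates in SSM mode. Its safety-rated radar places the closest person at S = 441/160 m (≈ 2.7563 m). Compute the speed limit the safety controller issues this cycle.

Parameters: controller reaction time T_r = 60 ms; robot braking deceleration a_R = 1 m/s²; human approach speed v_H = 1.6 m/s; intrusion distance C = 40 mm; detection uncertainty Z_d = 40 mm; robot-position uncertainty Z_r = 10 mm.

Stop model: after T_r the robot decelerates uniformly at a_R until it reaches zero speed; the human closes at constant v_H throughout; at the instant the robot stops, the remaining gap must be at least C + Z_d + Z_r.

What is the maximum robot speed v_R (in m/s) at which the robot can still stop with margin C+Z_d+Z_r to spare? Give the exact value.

quadratic (1/2)·v² + (83/50)·v + (-10281/4000) = 0
  disc = (83/50)² − 4·(1/2)·(-10281/4000) = 78961/10000 ; √disc = 281/100
  v_R = (−(83/50) + 281/100) / (2·(1/2)) = 23/20 m/s
check:
braking lasts T_s = (23/20)/1 = 1.1500 s
robot in T_r: 1.1500·0.0600 = 0.0690 m
robot covers 1.1500·1.1500 − ½·1.0000·1.1500² = 0.6613 m while stopping
human closes 1.6000·1.2100 = 1.9360 m
margins: 0.0400+0.0400+0.0100 = 0.0900 m
sum ≈ 0.0690+0.6613+1.9360+0.0900 ≈ 2.7563 m = S ✓

v_R_max = 23/20 m/s = 1.1500 m/s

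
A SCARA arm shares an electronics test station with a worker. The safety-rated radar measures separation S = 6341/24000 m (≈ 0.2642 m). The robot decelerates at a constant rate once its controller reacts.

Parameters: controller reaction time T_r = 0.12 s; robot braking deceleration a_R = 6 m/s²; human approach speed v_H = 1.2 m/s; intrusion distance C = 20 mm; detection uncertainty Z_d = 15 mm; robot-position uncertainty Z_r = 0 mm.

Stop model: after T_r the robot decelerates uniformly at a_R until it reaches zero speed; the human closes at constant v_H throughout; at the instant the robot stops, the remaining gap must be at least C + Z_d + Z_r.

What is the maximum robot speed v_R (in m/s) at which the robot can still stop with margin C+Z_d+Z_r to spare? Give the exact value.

collect terms ⇒ (1/12)·v_R² + (8/25)·v_R + (-409/4800) = 0
  disc = (8/25)² − 4·(1/12)·(-409/4800) = 47089/360000 ; √disc = 217/600
  v_R = (−(8/25) + 217/600) / (2·(1/12)) = 1/4 m/s
check:
stop time T_s = (1/4)/6 = 0.0417 s
reaction-phase robot travel = 0.2500·0.1200 = 0.0300 m
robot covers 0.2500·0.0417 − ½·6.0000·0.0417² = 0.0052 m while stopping
human closes 1.2000·0.1617 = 0.1940 m
residual clearance needed = 0.0200+0.0150+0.0000 = 0.0350 m
sum ≈ 0.0300+0.0052+0.1940+0.0350 ≈ 0.2642 m = S ✓

v_R_max = 1/4 m/s = 0.2500 m/s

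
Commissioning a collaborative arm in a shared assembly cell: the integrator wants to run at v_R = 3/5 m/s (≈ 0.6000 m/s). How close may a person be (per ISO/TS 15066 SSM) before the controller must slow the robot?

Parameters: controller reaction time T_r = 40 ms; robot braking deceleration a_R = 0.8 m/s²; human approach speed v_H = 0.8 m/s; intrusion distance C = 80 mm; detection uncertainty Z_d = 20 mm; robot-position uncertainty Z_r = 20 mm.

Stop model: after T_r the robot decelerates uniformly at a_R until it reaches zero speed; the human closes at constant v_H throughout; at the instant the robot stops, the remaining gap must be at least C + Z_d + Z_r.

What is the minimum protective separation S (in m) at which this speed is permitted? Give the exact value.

T_s = v_R/a_R = (3/5)/(4/5) = 0.7500 s
robot in T_r: 0.6000·0.0400 = 0.0240 m
robot under decel: 0.6000²/(2·0.8000) = 0.2250 m
human over T_r+T_s: 0.8000·(0.0400+0.7500) = 0.6320 m
C+Z_d+Z_r = 0.0800+0.0200+0.0200 = 0.1200 m
S_min ≈ 0.0240+0.2250+0.6320+0.1200  ⇒  S_min = 1001/1000 m

S_min = 1001/1000 m = 1.0010 m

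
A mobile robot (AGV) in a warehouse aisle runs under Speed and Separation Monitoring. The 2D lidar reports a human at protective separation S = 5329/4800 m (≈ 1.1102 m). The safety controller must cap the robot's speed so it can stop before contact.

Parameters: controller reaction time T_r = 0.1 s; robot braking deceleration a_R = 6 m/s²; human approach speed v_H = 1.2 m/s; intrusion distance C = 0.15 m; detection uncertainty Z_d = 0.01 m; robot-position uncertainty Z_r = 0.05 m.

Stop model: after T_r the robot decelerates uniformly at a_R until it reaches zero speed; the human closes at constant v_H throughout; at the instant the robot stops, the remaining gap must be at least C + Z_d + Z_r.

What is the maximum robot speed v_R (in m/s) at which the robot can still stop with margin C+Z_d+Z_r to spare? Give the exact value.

at the boundary: (1/12)·v² + (3/10)·v + (-749/960) = 0
  disc = (3/10)² − 4·(1/12)·(-749/960) = 5041/14400 ; √disc = 71/120
  v_R = (−(3/10) + 71/120) / (2·(1/12)) = 7/4 m/s
check:
stop time T_s = (7/4)/6 = 0.2917 s
robot in T_r: 1.7500·0.1000 = 0.1750 m
robot covers 1.7500·0.2917 − ½·6.0000·0.2917² = 0.2552 m while stopping
human over T_r+T_s: 1.2000·(0.1000+0.2917) = 0.4700 m
margins: 0.1500+0.0100+0.0500 = 0.2100 m
sum ≈ 0.1750+0.2552+0.4700+0.2100 ≈ 1.1102 m = S ✓

v_R_max = 7/4 m/s = 1.7500 m/s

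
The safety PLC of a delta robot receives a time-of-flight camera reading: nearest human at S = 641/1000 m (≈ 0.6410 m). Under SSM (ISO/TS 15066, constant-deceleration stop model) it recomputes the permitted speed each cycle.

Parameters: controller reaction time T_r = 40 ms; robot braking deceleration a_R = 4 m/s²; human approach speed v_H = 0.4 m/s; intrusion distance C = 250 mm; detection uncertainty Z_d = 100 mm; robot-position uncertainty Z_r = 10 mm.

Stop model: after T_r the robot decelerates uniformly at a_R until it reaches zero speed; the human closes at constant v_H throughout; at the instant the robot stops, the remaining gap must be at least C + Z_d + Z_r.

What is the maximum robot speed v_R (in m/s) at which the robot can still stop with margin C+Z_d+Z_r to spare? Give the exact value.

at the boundary: (1/8)·v² + (7/50)·v + (-53/200) = 0
  disc = (7/50)² − 4·(1/8)·(-53/200) = 1521/10000 ; √disc = 39/100
  v_R = (−(7/50) + 39/100) / (2·(1/8)) = 1 m/s
check:
T_s = v_R/a_R = 1/4 = 0.2500 s
robot covers v_R·T_r = 1.0000·0.0400 = 0.0400 m before braking
robot covers 1.0000·0.2500 − ½·4.0000·0.2500² = 0.1250 m while stopping
human over T_r+T_s: 0.4000·(0.0400+0.2500) = 0.1160 m
C+Z_d+Z_r = 0.2500+0.1000+0.0100 = 0.3600 m
sum ≈ 0.0400+0.1250+0.1160+0.3600 ≈ 0.6410 m = S ✓

v_R_max = 1 m/s = 1.0000 m/s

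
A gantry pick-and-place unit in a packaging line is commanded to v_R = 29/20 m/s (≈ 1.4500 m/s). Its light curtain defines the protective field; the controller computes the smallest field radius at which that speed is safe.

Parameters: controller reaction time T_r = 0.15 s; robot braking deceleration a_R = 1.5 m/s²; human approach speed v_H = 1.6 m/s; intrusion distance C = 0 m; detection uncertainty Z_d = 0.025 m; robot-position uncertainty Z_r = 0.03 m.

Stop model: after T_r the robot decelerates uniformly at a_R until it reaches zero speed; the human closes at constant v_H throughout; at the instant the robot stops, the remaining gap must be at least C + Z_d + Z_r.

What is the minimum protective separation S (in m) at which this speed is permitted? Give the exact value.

braking lasts T_s = (29/20)/(3/2) = 0.9667 s
robot covers v_R·T_r = 1.4500·0.1500 = 0.2175 m before braking
robot under decel: 1.4500²/(2·1.5000) = 0.7008 m
human over T_r+T_s: 1.6000·(0.1500+0.9667) = 1.7867 m
residual clearance needed = 0.0000+0.0250+0.0300 = 0.0550 m
S_min ≈ 0.2175+0.7008+1.7867+0.0550  ⇒  S_min = 69/25 m

S_min = 69/25 m = 2.7600 m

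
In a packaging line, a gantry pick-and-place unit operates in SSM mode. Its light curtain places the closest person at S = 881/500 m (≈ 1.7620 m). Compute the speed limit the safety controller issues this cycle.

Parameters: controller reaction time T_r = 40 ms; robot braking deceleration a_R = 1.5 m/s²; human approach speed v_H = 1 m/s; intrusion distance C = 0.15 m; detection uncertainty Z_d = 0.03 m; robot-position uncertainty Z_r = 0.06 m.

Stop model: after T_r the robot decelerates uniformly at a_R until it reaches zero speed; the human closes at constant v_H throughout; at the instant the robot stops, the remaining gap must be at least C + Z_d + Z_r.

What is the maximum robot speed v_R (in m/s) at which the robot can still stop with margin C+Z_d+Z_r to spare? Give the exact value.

v_R_max = 13/10 m/s = 1.3000 m/s

collect terms ⇒ (1/3)·v_R² + (53/75)·v_R + (-741/500) = 0
  disc = (53/75)² − 4·(1/3)·(-741/500) = 13924/5625 ; √disc = 118/75
  v_R = (−(53/75) + 118/75) / (2·(1/3)) = 13/10 m/s
check:
T_s = v_R/a_R = (13/10)/(3/2) = 0.8667 s
robot covers v_R·T_r = 1.3000·0.0400 = 0.0520 m before braking
braking distance = 1.3000²/(2·1.5000) = 0.5633 m
human closes 1.0000·0.9067 = 0.9067 m
residual clearance needed = 0.1500+0.0300+0.0600 = 0.2400 m
sum ≈ 0.0520+0.5633+0.9067+0.2400 ≈ 1.7620 m = S ✓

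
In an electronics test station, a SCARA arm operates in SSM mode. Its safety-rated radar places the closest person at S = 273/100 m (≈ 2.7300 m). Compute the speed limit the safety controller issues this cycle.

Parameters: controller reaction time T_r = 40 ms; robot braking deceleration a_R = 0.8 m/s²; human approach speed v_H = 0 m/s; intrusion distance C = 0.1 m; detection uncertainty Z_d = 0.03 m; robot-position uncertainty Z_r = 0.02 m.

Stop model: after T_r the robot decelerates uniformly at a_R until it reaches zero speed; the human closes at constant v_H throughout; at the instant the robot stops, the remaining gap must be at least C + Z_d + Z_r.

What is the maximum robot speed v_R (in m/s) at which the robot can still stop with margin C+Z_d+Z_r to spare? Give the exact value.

at the boundary: (5/8)·v² + (1/25)·v + (-129/50) = 0
  disc = (1/25)² − 4·(5/8)·(-129/50) = 16129/2500 ; √disc = 127/50
  v_R = (−(1/25) + 127/50) / (2·(5/8)) = 2 m/s
check:
braking lasts T_s = 2/(4/5) = 2.5000 s
reaction-phase robot travel = 2.0000·0.0400 = 0.0800 m
braking distance = 2.0000²/(2·0.8000) = 2.5000 m
person approaches 0.0000·(0.0400+2.5000) = 0.0000 m
residual clearance needed = 0.1000+0.0300+0.0200 = 0.1500 m
sum ≈ 0.0800+2.5000+0.0000+0.1500 ≈ 2.7300 m = S ✓

v_R_max = 2 m/s = 2.0000 m/s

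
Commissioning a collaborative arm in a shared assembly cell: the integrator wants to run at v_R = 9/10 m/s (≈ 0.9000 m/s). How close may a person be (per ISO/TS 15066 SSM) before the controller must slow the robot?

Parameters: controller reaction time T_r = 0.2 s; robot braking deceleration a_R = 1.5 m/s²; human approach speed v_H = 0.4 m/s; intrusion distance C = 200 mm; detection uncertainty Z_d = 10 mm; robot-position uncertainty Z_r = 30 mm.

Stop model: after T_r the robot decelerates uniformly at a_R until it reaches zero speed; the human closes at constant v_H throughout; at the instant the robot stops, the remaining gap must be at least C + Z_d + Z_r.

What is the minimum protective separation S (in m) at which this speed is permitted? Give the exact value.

S_min = 101/100 m = 1.0100 m

stop time T_s = (9/10)/(3/2) = 0.6000 s
robot covers v_R·T_r = 0.9000·0.2000 = 0.1800 m before braking
robot covers 0.9000·0.6000 − ½·1.5000·0.6000² = 0.2700 m while stopping
human closes 0.4000·0.8000 = 0.3200 m
C+Z_d+Z_r = 0.2000+0.0100+0.0300 = 0.2400 m
S_min ≈ 0.1800+0.2700+0.3200+0.2400  ⇒  S_min = 101/100 m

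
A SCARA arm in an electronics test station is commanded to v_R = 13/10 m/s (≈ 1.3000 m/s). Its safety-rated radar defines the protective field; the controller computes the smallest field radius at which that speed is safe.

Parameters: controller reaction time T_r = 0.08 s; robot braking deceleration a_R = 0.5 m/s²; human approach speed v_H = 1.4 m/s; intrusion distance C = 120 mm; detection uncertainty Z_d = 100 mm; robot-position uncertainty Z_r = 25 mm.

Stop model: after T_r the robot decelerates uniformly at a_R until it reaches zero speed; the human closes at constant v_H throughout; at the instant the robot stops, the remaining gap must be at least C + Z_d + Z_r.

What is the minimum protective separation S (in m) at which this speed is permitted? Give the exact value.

stop time T_s = (13/10)/(1/2) = 2.6000 s
reaction-phase robot travel = 1.3000·0.0800 = 0.1040 m
robot under decel: 1.3000²/(2·0.5000) = 1.6900 m
human over T_r+T_s: 1.4000·(0.0800+2.6000) = 3.7520 m
residual clearance needed = 0.1200+0.1000+0.0250 = 0.2450 m
S_min ≈ 0.1040+1.6900+3.7520+0.2450  ⇒  S_min = 5791/1000 m

S_min = 5791/1000 m = 5.7910 m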